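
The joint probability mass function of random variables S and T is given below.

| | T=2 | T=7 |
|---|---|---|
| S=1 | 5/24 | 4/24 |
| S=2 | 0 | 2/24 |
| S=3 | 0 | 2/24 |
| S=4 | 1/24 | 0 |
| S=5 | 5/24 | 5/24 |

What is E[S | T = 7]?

P(T = 7) = 13/24.
Σ S·P over the event = 1·(4/24) + 2·(2/24) + 3·(2/24) + 5·(5/24) = 13/8.
E[S | T = 7] = (13/8) / (13/24) = 3.

3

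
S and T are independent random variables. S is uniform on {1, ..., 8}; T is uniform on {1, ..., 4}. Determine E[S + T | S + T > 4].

P(S + T > 4) = 13/16.
Summing (S+T)·P(x,y) over outcomes with S + T > 4 gives 51/8.
E[S + T | S + T > 4] = (51/8) / (13/16) = 102/13.

102/13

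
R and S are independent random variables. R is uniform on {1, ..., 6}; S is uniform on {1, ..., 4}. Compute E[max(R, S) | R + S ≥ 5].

9/2

P(R + S ≥ 5) = 3/4.
Summing max(R,S)·P(x,y) over outcomes with R + S ≥ 5 gives 27/8.
E[max(R, S) | R + S ≥ 5] = (27/8) / (3/4) = 9/2.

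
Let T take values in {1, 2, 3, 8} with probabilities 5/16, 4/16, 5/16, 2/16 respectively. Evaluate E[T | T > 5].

8

P(T > 5) = 1/8.
Σ over the event: 8·1/8 = 1.
E[T | T > 5] = (1) / (1/8) = 8.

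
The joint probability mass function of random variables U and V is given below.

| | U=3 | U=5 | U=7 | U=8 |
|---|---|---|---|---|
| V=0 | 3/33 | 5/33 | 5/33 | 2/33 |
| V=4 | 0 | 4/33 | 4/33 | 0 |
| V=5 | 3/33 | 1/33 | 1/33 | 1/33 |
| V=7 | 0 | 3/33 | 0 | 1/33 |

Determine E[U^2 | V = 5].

P(V = 5) = 2/11.
Σ U^2·P over the event = 9·(3/33) + 25·(1/33) + 49·(1/33) + 64·(1/33) = 5.
E[U^2 | V = 5] = (5) / (2/11) = 55/2.

55/2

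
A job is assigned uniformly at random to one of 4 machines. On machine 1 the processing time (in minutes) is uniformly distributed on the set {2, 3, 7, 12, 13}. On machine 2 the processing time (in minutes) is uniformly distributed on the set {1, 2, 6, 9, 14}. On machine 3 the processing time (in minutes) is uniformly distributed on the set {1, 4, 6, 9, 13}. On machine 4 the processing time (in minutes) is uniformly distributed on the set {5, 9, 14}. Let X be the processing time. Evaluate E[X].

E[X | machine 1] = (2+3+7+12+13)/5 = 37/5.
E[X | machine 2] = (1+2+6+9+14)/5 = 32/5.
E[X | machine 3] = (1+4+6+9+13)/5 = 33/5.
E[X | machine 4] = (5+9+14)/3 = 28/3.
E[X] = (1/4)·(37/5) + (1/4)·(32/5) + (1/4)·(33/5) + (1/4)·(28/3) = 223/30.

223/30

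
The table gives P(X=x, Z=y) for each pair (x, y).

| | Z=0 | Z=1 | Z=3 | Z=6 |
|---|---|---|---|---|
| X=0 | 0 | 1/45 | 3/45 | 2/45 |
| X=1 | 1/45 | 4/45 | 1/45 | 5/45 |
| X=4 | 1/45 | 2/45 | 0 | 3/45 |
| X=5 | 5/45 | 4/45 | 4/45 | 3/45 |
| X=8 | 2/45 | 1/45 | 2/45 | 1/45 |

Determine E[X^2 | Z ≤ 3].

P(Z ≤ 3) = 31/45.
Summing X^2·P(X=x,Z=y) over the conditioning event gives 233/15.
E[X^2 | Z ≤ 3] = (233/15) / (31/45) = 699/31.

699/31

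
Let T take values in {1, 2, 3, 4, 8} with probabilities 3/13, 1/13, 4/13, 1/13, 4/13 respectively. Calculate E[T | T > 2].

16/3

P(T > 2) = 9/13.
Σ over the event: 3·4/13 + 4·1/13 + 8·4/13 = 48/13.
E[T | T > 2] = (48/13) / (9/13) = 16/3.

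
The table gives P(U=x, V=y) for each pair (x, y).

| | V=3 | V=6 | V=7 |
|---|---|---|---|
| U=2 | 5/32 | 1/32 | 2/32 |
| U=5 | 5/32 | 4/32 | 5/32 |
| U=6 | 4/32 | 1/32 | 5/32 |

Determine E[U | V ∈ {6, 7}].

29/6

P(V ∈ {6, 7}) = 9/16.
Σ U·P over the event = 2·(1/32) + 2·(2/32) + 5·(4/32) + 5·(5/32) + 6·(1/32) + 6·(5/32) = 87/32.
E[U | V ∈ {6, 7}] = (87/32) / (9/16) = 29/6.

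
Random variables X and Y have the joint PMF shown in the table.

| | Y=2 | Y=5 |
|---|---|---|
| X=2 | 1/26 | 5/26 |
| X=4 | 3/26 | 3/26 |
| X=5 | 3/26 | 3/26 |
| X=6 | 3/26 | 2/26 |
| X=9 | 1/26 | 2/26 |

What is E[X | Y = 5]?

67/15

P(Y = 5) = 15/26.
Summing X·P(X=x,Y=y) over the conditioning event gives 67/26.
E[X | Y = 5] = (67/26) / (15/26) = 67/15.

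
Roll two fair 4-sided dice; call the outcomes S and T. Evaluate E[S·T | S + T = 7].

Outcomes with S + T = 7: (3,4), (4,3), each with probability 1/16.
E[S·T | S + T = 7] = (12 + 12) / 2 = 12.

12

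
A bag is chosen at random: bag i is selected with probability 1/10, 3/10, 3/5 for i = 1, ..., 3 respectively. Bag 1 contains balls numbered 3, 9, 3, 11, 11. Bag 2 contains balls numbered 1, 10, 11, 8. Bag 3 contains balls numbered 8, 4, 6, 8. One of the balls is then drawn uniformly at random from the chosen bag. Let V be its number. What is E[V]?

689/100

E[V | bag 1] = (3+9+3+11+11)/5 = 37/5.
E[V | bag 2] = (1+10+11+8)/4 = 15/2.
E[V | bag 3] = (8+4+6+8)/4 = 13/2.
E[V] = (1/10)·(37/5) + (3/10)·(15/2) + (3/5)·(13/2) = 689/100.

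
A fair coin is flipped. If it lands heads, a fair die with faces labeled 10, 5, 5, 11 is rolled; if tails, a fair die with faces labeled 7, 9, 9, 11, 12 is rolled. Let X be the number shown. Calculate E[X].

347/40

E[X | heads] = (10+5+5+11)/4 = 31/4.
E[X | tails] = (7+9+9+11+12)/5 = 48/5.
E[X] = (1/2)·(31/4) + (1/2)·(48/5) = 347/40.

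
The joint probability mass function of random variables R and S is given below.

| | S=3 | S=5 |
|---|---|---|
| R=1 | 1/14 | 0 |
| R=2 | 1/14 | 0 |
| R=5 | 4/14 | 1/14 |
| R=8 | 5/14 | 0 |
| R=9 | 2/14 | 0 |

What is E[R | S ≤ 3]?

81/13

P(S ≤ 3) = 13/14.
Σ R·P over the event = 1·(1/14) + 2·(1/14) + 5·(4/14) + 8·(5/14) + 9·(2/14) = 81/14.
E[R | S ≤ 3] = (81/14) / (13/14) = 81/13.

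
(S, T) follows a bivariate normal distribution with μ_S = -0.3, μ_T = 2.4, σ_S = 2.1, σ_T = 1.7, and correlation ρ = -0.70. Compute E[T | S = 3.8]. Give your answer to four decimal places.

0.0767

The regression of T on S has slope ρ·σ_T/σ_S and passes through (μ_S, μ_T).
E[T | S=3.8] = 2.4 + (-0.70)·(1.7/2.1)·(3.8 − (-0.3)) = 2.4 + (-0.56667)·(4.1) = 0.0767.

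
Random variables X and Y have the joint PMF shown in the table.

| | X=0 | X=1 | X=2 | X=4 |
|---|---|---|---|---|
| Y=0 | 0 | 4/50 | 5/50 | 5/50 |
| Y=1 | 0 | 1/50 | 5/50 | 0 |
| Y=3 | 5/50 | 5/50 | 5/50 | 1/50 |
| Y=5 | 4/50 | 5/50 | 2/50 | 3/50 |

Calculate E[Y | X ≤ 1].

19/6

P(X ≤ 1) = 12/25.
Σ Y·P over the event = 3·(5/50) + 5·(4/50) + 0·(4/50) + 1·(1/50) + 3·(5/50) + 5·(5/50) = 38/25.
E[Y | X ≤ 1] = (38/25) / (12/25) = 19/6.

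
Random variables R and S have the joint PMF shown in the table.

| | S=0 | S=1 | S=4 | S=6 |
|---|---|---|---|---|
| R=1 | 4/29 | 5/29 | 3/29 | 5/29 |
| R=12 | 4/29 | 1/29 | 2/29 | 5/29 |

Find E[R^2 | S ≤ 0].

145/2

P(S ≤ 0) = 8/29.
Summing R^2·P(R=x,S=y) over the conditioning event gives 20.
E[R^2 | S ≤ 0] = (20) / (8/29) = 145/2.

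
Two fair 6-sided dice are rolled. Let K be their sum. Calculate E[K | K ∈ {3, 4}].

18/5

P(K ∈ {3, 4}) = 5/36.
Σ over the event: 3·1/18 + 4·1/12 = 1/2.
E[K | K ∈ {3, 4}] = (1/2) / (5/36) = 18/5.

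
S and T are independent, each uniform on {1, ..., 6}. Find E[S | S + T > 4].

P(S + T > 4) = 5/6.
Summing S·P(x,y) over outcomes with S + T > 4 gives 29/9.
E[S | S + T > 4] = (29/9) / (5/6) = 58/15.

58/15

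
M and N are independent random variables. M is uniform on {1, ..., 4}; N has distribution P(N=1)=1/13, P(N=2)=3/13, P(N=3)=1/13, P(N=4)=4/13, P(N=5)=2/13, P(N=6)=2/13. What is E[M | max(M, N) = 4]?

20/7

P(max(M, N) = 4) = 21/52.
Summing M·P(x,y) over outcomes with max(M, N) = 4 gives 15/13.
E[M | max(M, N) = 4] = (15/13) / (21/52) = 20/7.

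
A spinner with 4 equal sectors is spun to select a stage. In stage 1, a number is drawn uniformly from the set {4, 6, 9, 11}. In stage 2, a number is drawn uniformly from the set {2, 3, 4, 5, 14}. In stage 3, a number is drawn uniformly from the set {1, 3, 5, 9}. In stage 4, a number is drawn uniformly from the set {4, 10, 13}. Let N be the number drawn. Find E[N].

133/20

E[N | stage 1] = (4+6+9+11)/4 = 15/2.
E[N | stage 2] = (2+3+4+5+14)/5 = 28/5.
E[N | stage 3] = (1+3+5+9)/4 = 9/2.
E[N | stage 4] = (4+10+13)/3 = 9.
E[N] = (1/4)·(15/2) + (1/4)·(28/5) + (1/4)·(9/2) + (1/4)·(9) = 133/20.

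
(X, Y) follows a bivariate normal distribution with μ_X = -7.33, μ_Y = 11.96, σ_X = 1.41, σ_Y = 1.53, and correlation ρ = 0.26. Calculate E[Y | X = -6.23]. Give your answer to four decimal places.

12.2703

For a bivariate normal, E[Y | X=x] = μ_Y + ρ·(σ_Y/σ_X)·(x − μ_X).
E[Y | X=-6.23] = 11.96 + (0.26)·(1.53/1.41)·(-6.23 − (-7.33)) = 11.96 + (0.28213)·(1.1) = 12.2703.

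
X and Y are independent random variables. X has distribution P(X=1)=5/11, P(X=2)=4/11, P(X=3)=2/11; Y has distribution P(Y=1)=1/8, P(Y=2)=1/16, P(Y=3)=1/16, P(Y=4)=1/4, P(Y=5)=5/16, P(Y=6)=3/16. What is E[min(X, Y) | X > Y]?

P(X > Y) = 7/88.
Summing min(X,Y)·P(x,y) over outcomes with X > Y gives 1/11.
E[min(X, Y) | X > Y] = (1/11) / (7/88) = 8/7.

8/7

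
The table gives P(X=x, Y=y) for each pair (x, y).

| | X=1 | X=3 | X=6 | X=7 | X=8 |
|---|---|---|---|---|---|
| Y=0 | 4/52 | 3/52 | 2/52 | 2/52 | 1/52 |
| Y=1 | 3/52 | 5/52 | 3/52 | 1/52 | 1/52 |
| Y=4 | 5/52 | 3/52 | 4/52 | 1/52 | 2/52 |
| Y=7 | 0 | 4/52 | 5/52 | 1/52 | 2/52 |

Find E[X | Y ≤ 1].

98/25

P(Y ≤ 1) = 25/52.
Summing X·P(X=x,Y=y) over the conditioning event gives 49/26.
E[X | Y ≤ 1] = (49/26) / (25/52) = 98/25.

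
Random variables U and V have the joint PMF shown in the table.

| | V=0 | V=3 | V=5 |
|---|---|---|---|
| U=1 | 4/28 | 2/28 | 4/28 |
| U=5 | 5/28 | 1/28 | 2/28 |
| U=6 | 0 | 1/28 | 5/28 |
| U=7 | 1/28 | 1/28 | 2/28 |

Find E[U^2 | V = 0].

89/5

P(V = 0) = 5/14.
Σ U^2·P over the event = 1·(4/28) + 25·(5/28) + 49·(1/28) = 89/14.
E[U^2 | V = 0] = (89/14) / (5/14) = 89/5.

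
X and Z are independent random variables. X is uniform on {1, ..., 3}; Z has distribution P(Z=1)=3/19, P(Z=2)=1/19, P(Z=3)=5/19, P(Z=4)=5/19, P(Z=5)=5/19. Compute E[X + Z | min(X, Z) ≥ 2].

51/8

P(min(X, Z) ≥ 2) = 32/57.
Summing (X+Z)·P(x,y) over outcomes with min(X, Z) ≥ 2 gives 68/19.
E[X + Z | min(X, Z) ≥ 2] = (68/19) / (32/57) = 51/8.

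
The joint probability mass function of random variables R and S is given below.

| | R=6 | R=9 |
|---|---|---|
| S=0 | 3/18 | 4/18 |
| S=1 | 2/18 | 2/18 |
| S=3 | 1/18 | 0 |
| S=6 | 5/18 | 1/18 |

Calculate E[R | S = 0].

54/7

P(S = 0) = 7/18.
Σ R·P over the event = 6·(3/18) + 9·(4/18) = 3.
E[R | S = 0] = (3) / (7/18) = 54/7.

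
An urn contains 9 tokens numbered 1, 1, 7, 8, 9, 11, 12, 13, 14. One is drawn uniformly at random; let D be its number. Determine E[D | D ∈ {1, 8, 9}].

19/4

P(D ∈ {1, 8, 9}) = 4/9.
Σ over the event: 1·2/9 + 8·1/9 + 9·1/9 = 19/9.
E[D | D ∈ {1, 8, 9}] = (19/9) / (4/9) = 19/4.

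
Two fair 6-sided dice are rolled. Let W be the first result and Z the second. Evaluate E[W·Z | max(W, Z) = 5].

Outcomes with max(W, Z) = 5: (1,5), (2,5), (3,5), (4,5), (5,1), (5,2), (5,3), (5,4), (5,5), each with probability 1/36.
E[W·Z | max(W, Z) = 5] = (5 + 10 + 15 + 20 + 5 + 10 + 15 + 20 + 25) / 9 = 125/9.

125/9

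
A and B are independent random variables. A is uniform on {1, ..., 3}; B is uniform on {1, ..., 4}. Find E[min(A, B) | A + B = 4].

4/3

P(A + B = 4) = 1/4.
Summing min(A,B)·P(x,y) over outcomes with A + B = 4 gives 1/3.
E[min(A, B) | A + B = 4] = (1/3) / (1/4) = 4/3.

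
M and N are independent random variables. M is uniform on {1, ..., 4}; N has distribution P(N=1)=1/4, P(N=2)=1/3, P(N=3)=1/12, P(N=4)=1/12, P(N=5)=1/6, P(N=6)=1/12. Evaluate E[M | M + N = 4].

9/4

P(M + N = 4) = 1/6.
Summing M·P(x,y) over outcomes with M + N = 4 gives 3/8.
E[M | M + N = 4] = (3/8) / (1/6) = 9/4.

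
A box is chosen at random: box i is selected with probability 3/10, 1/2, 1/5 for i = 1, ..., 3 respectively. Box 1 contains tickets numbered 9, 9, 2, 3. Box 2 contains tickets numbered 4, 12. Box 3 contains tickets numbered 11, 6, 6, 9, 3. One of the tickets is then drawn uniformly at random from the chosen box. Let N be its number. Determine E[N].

57/8

E[N | box 1] = (9+9+2+3)/4 = 23/4.
E[N | box 2] = (4+12)/2 = 8.
E[N | box 3] = (11+6+6+9+3)/5 = 7.
E[N] = (3/10)·(23/4) + (1/2)·(8) + (1/5)·(7) = 57/8.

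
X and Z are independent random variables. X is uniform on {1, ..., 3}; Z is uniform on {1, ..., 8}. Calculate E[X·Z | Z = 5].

10

P(Z = 5) = 1/8.
Summing XZ·P(x,y) over outcomes with Z = 5 gives 5/4.
E[X·Z | Z = 5] = (5/4) / (1/8) = 10.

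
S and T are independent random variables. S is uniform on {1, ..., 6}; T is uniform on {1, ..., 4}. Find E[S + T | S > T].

47/7

P(S > T) = 7/12.
Summing (S+T)·P(x,y) over outcomes with S > T gives 47/12.
E[S + T | S > T] = (47/12) / (7/12) = 47/7.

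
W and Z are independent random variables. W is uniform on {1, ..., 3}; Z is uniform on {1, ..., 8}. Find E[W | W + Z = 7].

2

P(W + Z = 7) = 1/8.
Summing W·P(x,y) over outcomes with W + Z = 7 gives 1/4.
E[W | W + Z = 7] = (1/4) / (1/8) = 2.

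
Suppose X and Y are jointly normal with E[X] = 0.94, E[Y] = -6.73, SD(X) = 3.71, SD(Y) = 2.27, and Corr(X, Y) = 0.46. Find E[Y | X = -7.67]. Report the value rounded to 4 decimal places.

For a bivariate normal, E[Y | X=x] = μ_Y + ρ·(σ_Y/σ_X)·(x − μ_X).
E[Y | X=-7.67] = -6.73 + (0.46)·(2.27/3.71)·(-7.67 − (0.94)) = -6.73 + (0.281456)·(-8.61) = -9.1533.

-9.1533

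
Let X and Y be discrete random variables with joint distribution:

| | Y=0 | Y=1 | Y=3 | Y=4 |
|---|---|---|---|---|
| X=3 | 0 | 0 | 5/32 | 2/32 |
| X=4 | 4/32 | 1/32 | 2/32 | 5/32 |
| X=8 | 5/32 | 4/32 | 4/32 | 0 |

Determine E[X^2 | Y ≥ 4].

14

P(Y ≥ 4) = 7/32.
Σ X^2·P over the event = 9·(2/32) + 16·(5/32) = 49/16.
E[X^2 | Y ≥ 4] = (49/16) / (7/32) = 14.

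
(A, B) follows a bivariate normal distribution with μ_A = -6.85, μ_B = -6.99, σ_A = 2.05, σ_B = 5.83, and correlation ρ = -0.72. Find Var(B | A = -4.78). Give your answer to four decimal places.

The conditional variance in a bivariate normal is σ_B²(1 − ρ²), independent of x.
Var(B | A=-4.78) = (5.83)²·(1 − (-0.72)²) = 33.9889·0.4816 = 16.3691.

16.3691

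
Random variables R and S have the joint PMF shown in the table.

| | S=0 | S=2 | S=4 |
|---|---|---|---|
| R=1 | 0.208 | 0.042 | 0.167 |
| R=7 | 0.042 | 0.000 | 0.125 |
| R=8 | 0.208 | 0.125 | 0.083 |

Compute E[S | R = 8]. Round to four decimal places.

P(R = 8) = 0.416.
Σ S·P over the event = 0·(0.208) + 2·(0.125) + 4·(0.083) = 0.582.
E[S | R = 8] = (0.582) / (0.416) = 1.3990.

1.3990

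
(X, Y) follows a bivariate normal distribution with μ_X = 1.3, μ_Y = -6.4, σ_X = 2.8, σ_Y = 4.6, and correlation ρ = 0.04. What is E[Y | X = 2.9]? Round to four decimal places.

The regression of Y on X has slope ρ·σ_Y/σ_X and passes through (μ_X, μ_Y).
E[Y | X=2.9] = -6.4 + (0.04)·(4.6/2.8)·(2.9 − (1.3)) = -6.4 + (0.065714)·(1.6) = -6.2949.

-6.2949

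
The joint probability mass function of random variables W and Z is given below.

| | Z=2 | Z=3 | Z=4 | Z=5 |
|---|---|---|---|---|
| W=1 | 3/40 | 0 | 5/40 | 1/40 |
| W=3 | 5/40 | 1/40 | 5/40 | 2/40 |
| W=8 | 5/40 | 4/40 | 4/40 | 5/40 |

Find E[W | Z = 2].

58/13

P(Z = 2) = 13/40.
Σ W·P over the event = 1·(3/40) + 3·(5/40) + 8·(5/40) = 29/20.
E[W | Z = 2] = (29/20) / (13/40) = 58/13.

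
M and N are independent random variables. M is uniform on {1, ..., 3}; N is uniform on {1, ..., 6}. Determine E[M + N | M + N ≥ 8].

25/3

Outcomes with M + N ≥ 8: (2,6), (3,5), (3,6), each with probability 1/18.
E[M + N | M + N ≥ 8] = (8 + 8 + 9) / 3 = 25/3.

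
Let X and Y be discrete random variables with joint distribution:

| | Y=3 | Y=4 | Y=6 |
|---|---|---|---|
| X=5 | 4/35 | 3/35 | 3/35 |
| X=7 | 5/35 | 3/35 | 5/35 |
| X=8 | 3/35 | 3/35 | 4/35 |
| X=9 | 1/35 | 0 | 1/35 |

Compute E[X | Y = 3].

P(Y = 3) = 13/35.
Σ X·P over the event = 5·(4/35) + 7·(5/35) + 8·(3/35) + 9·(1/35) = 88/35.
E[X | Y = 3] = (88/35) / (13/35) = 88/13.

88/13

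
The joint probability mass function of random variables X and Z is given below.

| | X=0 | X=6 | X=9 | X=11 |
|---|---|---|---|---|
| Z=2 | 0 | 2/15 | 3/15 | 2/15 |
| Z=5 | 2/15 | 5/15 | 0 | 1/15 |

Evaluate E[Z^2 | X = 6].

P(X = 6) = 7/15.
Σ Z^2·P over the event = 4·(2/15) + 25·(5/15) = 133/15.
E[Z^2 | X = 6] = (133/15) / (7/15) = 19.

19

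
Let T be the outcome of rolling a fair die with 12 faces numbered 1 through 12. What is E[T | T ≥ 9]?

21/2

Given T ≥ 9, T is equally likely to be any of {9, 10, 11, 12}.
E[T | T ≥ 9] = (9 + 10 + 11 + 12) / 4 = 21/2.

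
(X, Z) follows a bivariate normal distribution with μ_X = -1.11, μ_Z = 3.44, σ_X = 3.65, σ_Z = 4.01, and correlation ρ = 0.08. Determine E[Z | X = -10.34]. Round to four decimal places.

E[Z | X=x] = μ_Z + ρ(σ_Z/σ_X)(x − μ_X) for jointly normal variables.
E[Z | X=-10.34] = 3.44 + (0.08)·(4.01/3.65)·(-10.34 − (-1.11)) = 3.44 + (0.08789)·(-9.23) = 2.6288.

2.6288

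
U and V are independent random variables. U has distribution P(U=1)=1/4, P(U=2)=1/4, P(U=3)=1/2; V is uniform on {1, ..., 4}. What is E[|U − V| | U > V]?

7/5

P(U > V) = 5/16.
Summing |U−V|·P(x,y) over outcomes with U > V gives 7/16.
E[|U − V| | U > V] = (7/16) / (5/16) = 7/5.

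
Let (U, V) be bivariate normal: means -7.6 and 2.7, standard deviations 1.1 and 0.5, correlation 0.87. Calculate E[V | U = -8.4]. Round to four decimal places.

2.3836

For a bivariate normal, E[V | U=x] = μ_V + ρ·(σ_V/σ_U)·(x − μ_U).
E[V | U=-8.4] = 2.7 + (0.87)·(0.5/1.1)·(-8.4 − (-7.6)) = 2.7 + (0.39545)·(-0.8) = 2.3836.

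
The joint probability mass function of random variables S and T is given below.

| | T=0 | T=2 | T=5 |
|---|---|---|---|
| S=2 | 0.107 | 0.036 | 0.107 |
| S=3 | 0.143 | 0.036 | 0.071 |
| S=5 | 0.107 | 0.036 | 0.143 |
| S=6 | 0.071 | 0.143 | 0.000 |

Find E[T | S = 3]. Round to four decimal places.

P(S = 3) = 0.250.
Σ T·P over the event = 0·(0.143) + 2·(0.036) + 5·(0.071) = 0.427.
E[T | S = 3] = (0.427) / (0.250) = 1.7080.

1.7080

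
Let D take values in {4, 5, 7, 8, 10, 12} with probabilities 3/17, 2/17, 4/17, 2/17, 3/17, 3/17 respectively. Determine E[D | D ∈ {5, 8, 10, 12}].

P(D ∈ {5, 8, 10, 12}) = 10/17.
Σ over the event: 5·2/17 + 8·2/17 + 10·3/17 + 12·3/17 = 92/17.
E[D | D ∈ {5, 8, 10, 12}] = (92/17) / (10/17) = 46/5.

46/5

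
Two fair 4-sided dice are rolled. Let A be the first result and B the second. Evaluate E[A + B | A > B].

5

Outcomes with A > B: (2,1), (3,1), (3,2), (4,1), (4,2), (4,3), each with probability 1/16.
E[A + B | A > B] = (3 + 4 + 5 + 5 + 6 + 7) / 6 = 5.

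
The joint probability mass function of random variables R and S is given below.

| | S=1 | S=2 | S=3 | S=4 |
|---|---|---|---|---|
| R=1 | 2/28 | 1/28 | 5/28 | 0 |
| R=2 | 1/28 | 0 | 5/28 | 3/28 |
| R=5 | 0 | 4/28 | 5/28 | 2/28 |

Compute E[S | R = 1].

19/8

P(R = 1) = 2/7.
Σ S·P over the event = 1·(2/28) + 2·(1/28) + 3·(5/28) = 19/28.
E[S | R = 1] = (19/28) / (2/7) = 19/8.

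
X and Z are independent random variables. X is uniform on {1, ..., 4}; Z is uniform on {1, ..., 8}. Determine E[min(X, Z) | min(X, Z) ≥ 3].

41/12

P(min(X, Z) ≥ 3) = 3/8.
Summing min(X,Z)·P(x,y) over outcomes with min(X, Z) ≥ 3 gives 41/32.
E[min(X, Z) | min(X, Z) ≥ 3] = (41/32) / (3/8) = 41/12.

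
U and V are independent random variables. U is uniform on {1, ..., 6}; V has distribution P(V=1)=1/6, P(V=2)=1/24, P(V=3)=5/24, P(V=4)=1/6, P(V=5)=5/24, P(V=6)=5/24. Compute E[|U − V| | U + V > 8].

P(U + V > 8) = 1/3.
Summing |U−V|·P(x,y) over outcomes with U + V > 8 gives 67/144.
E[|U − V| | U + V > 8] = (67/144) / (1/3) = 67/48.

67/48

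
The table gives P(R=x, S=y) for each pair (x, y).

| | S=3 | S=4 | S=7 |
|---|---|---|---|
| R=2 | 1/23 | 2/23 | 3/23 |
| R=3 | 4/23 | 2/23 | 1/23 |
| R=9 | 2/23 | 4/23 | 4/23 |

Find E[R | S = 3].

P(S = 3) = 7/23.
Σ R·P over the event = 2·(1/23) + 3·(4/23) + 9·(2/23) = 32/23.
E[R | S = 3] = (32/23) / (7/23) = 32/7.

32/7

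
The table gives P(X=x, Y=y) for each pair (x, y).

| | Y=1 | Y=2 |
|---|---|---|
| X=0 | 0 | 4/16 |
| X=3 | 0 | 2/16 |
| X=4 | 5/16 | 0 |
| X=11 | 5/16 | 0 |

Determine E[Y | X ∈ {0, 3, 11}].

17/11

P(X ∈ {0, 3, 11}) = 11/16.
Σ Y·P over the event = 2·(4/16) + 2·(2/16) + 1·(5/16) = 17/16.
E[Y | X ∈ {0, 3, 11}] = (17/16) / (11/16) = 17/11.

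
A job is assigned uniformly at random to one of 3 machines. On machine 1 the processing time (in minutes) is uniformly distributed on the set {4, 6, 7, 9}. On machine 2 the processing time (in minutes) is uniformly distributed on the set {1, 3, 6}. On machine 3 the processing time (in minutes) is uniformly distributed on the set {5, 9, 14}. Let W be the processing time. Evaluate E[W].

115/18

E[W | machine 1] = (4+6+7+9)/4 = 13/2.
E[W | machine 2] = (1+3+6)/3 = 10/3.
E[W | machine 3] = (5+9+14)/3 = 28/3.
By the law of total expectation,
E[W] = (1/3)·(13/2) + (1/3)·(10/3) + (1/3)·(28/3) = 115/18.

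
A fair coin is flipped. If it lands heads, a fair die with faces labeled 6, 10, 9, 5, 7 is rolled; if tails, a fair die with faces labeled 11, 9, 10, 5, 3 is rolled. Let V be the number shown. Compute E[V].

E[V | heads] = (6+10+9+5+7)/5 = 37/5.
E[V | tails] = (11+9+10+5+3)/5 = 38/5.
E[V] = (1/2)·(37/5) + (1/2)·(38/5) = 15/2.

15/2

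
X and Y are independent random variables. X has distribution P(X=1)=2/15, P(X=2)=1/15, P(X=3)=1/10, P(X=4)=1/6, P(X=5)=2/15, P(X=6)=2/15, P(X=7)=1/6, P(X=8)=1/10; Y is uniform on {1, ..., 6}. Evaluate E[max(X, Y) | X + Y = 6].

77/18

P(X + Y = 6) = 1/10.
Summing max(X,Y)·P(x,y) over outcomes with X + Y = 6 gives 77/180.
E[max(X, Y) | X + Y = 6] = (77/180) / (1/10) = 77/18.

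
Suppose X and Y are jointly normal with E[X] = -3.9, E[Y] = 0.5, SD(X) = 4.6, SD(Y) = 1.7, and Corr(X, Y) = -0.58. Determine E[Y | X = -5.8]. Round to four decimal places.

E[Y | X=x] = μ_Y + ρ(σ_Y/σ_X)(x − μ_X) for jointly normal variables.
E[Y | X=-5.8] = 0.5 + (-0.58)·(1.7/4.6)·(-5.8 − (-3.9)) = 0.5 + (-0.21435)·(-1.9) = 0.9073.

0.9073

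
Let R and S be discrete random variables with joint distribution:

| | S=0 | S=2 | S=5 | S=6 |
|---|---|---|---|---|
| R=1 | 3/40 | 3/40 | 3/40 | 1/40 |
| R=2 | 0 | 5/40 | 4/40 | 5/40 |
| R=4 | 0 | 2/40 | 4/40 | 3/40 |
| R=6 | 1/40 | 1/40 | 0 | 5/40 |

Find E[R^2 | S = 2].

P(S = 2) = 11/40.
Σ R^2·P over the event = 1·(3/40) + 4·(5/40) + 16·(2/40) + 36·(1/40) = 91/40.
E[R^2 | S = 2] = (91/40) / (11/40) = 91/11.

91/11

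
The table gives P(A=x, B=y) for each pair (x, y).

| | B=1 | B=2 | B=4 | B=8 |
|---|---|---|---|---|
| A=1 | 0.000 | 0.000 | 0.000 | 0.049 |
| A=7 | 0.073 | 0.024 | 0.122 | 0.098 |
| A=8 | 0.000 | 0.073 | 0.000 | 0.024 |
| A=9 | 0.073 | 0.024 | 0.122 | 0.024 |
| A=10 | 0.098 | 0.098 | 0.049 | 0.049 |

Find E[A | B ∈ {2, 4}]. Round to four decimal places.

8.5742

P(B ∈ {2, 4}) = 0.512.
Σ A·P over the event = 7·(0.024) + 7·(0.122) + 8·(0.073) + 9·(0.024) + 9·(0.122) + 10·(0.098) + 10·(0.049) = 4.390.
E[A | B ∈ {2, 4}] = (4.390) / (0.512) = 8.5742.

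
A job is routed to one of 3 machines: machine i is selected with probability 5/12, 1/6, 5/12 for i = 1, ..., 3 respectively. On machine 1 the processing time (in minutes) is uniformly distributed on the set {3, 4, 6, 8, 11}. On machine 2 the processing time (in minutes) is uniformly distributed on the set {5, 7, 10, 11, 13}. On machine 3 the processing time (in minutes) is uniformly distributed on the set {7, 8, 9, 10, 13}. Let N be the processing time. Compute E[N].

487/60

E[N | machine 1] = (3+4+6+8+11)/5 = 32/5.
E[N | machine 2] = (5+7+10+11+13)/5 = 46/5.
E[N | machine 3] = (7+8+9+10+13)/5 = 47/5.
By the law of total expectation,
E[N] = (5/12)·(32/5) + (1/6)·(46/5) + (5/12)·(47/5) = 487/60.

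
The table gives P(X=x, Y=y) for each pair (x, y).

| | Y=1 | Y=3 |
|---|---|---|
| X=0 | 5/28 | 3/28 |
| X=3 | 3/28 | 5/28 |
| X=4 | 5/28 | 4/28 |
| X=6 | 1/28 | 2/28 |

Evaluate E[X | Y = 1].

5/2

P(Y = 1) = 1/2.
Σ X·P over the event = 0·(5/28) + 3·(3/28) + 4·(5/28) + 6·(1/28) = 5/4.
E[X | Y = 1] = (5/4) / (1/2) = 5/2.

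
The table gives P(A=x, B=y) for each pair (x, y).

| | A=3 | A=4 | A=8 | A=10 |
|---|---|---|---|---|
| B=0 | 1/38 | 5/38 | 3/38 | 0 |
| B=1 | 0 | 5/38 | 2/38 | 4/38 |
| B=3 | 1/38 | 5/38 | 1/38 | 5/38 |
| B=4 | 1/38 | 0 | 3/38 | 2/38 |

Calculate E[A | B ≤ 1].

123/20

P(B ≤ 1) = 10/19.
Σ A·P over the event = 3·(1/38) + 4·(5/38) + 4·(5/38) + 8·(3/38) + 8·(2/38) + 10·(4/38) = 123/38.
E[A | B ≤ 1] = (123/38) / (10/19) = 123/20.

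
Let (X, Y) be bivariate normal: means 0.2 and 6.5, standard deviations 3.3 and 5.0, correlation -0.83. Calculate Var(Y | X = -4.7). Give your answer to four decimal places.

Var(Y | X=x) = (1 − ρ²)·σ_Y².
Var(Y | X=-4.7) = (5.0)²·(1 − (-0.83)²) = 25·0.3111 = 7.7775.

7.7775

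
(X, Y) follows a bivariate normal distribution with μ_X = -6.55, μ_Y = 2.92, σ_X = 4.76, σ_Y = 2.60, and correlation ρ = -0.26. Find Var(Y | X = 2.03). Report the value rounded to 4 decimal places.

6.3030

The conditional variance in a bivariate normal is σ_Y²(1 − ρ²), independent of x.
Var(Y | X=2.03) = (2.60)²·(1 − (-0.26)²) = 6.76·0.9324 = 6.3030.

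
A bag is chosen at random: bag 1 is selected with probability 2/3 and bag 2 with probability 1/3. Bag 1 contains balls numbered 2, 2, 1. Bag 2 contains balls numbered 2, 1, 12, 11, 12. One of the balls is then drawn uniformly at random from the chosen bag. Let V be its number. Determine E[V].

E[V | bag 1] = (2+2+1)/3 = 5/3.
E[V | bag 2] = (2+1+12+11+12)/5 = 38/5.
By the law of total expectation,
E[V] = (2/3)·(5/3) + (1/3)·(38/5) = 164/45.

164/45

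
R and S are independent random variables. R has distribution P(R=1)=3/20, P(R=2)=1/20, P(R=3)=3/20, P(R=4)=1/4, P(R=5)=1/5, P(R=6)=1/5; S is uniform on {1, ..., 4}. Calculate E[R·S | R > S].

P(R > S) = 27/40.
Summing RS·P(x,y) over outcomes with R > S gives 589/80.
E[R·S | R > S] = (589/80) / (27/40) = 589/54.

589/54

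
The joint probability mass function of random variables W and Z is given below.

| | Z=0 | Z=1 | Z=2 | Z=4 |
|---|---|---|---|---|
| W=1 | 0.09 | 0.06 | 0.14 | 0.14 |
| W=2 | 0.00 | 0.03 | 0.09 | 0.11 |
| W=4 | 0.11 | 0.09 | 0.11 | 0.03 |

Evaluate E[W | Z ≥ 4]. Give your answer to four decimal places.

1.7143

P(Z ≥ 4) = 0.28.
Summing W·P(W=x,Z=y) over the conditioning event gives 0.48.
E[W | Z ≥ 4] = (0.48) / (0.28) = 1.7143.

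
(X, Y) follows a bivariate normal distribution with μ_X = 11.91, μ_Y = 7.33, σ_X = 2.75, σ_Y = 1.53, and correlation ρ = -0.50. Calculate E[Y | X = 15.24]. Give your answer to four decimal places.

The regression of Y on X has slope ρ·σ_Y/σ_X and passes through (μ_X, μ_Y).
E[Y | X=15.24] = 7.33 + (-0.50)·(1.53/2.75)·(15.24 − (11.91)) = 7.33 + (-0.27818)·(3.33) = 6.4037.

6.4037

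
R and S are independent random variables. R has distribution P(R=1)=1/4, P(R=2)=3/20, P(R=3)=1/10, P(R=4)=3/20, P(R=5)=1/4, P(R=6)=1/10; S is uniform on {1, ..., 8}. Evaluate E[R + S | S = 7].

P(S = 7) = 1/8.
Summing (R+S)·P(x,y) over outcomes with S = 7 gives 103/80.
E[R + S | S = 7] = (103/80) / (1/8) = 103/10.

103/10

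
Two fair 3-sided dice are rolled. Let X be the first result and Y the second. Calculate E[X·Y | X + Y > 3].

31/6

P(X + Y > 3) = 2/3.
Summing XY·P(x,y) over outcomes with X + Y > 3 gives 31/9.
E[X·Y | X + Y > 3] = (31/9) / (2/3) = 31/6.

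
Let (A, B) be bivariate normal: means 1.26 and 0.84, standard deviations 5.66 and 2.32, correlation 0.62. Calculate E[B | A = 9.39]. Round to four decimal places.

2.9061

The regression of B on A has slope ρ·σ_B/σ_A and passes through (μ_A, μ_B).
E[B | A=9.39] = 0.84 + (0.62)·(2.32/5.66)·(9.39 − (1.26)) = 0.84 + (0.25413)·(8.13) = 2.9061.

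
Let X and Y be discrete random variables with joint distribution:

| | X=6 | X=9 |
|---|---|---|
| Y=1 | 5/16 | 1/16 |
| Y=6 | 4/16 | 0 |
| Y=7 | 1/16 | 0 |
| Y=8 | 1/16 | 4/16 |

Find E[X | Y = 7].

P(Y = 7) = 1/16.
Σ X·P over the event = 6·(1/16) = 3/8.
E[X | Y = 7] = (3/8) / (1/16) = 6.

6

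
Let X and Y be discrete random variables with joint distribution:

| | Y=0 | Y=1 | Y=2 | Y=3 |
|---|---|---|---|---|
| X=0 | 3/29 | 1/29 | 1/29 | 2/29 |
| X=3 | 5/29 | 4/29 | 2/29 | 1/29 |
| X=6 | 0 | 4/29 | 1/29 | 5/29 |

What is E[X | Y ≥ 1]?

P(Y ≥ 1) = 21/29.
Summing X·P(X=x,Y=y) over the conditioning event gives 81/29.
E[X | Y ≥ 1] = (81/29) / (21/29) = 27/7.

27/7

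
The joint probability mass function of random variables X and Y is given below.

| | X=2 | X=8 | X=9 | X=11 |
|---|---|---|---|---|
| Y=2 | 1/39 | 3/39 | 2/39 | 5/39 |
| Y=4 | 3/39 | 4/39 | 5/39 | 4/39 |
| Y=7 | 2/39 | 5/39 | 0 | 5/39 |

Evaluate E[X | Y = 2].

9

P(Y = 2) = 11/39.
Σ X·P over the event = 2·(1/39) + 8·(3/39) + 9·(2/39) + 11·(5/39) = 33/13.
E[X | Y = 2] = (33/13) / (11/39) = 9.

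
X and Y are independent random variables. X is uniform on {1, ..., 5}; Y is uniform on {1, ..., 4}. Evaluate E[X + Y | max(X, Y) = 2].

10/3

Outcomes with max(X, Y) = 2: (1,2), (2,1), (2,2), each with probability 1/20.
E[X + Y | max(X, Y) = 2] = (3 + 3 + 4) / 3 = 10/3.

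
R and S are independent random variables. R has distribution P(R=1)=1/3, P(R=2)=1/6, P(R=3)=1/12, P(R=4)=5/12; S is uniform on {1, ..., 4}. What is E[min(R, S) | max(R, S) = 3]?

14/9

P(max(R, S) = 3) = 3/16.
Summing min(R,S)·P(x,y) over outcomes with max(R, S) = 3 gives 7/24.
E[min(R, S) | max(R, S) = 3] = (7/24) / (3/16) = 14/9.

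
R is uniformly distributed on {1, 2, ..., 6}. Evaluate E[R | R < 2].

1

Given R < 2, R is equally likely to be any of {1}.
E[R | R < 2] = (1) / 1 = 1.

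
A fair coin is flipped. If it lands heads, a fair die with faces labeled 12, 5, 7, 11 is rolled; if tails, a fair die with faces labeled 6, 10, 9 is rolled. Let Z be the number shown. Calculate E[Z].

205/24

E[Z | heads] = (12+5+7+11)/4 = 35/4.
E[Z | tails] = (6+10+9)/3 = 25/3.
By the law of total expectation,
E[Z] = (1/2)·(35/4) + (1/2)·(25/3) = 205/24.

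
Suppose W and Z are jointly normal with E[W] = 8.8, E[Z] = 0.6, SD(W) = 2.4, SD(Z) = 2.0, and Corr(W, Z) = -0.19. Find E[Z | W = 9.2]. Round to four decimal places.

0.5367

The regression of Z on W has slope ρ·σ_Z/σ_W and passes through (μ_W, μ_Z).
E[Z | W=9.2] = 0.6 + (-0.19)·(2.0/2.4)·(9.2 − (8.8)) = 0.6 + (-0.15833)·(0.4) = 0.5367.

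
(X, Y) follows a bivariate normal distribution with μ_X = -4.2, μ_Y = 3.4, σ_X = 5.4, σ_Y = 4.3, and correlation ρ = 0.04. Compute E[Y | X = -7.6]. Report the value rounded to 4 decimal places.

3.2917

E[Y | X=x] = μ_Y + ρ(σ_Y/σ_X)(x − μ_X) for jointly normal variables.
E[Y | X=-7.6] = 3.4 + (0.04)·(4.3/5.4)·(-7.6 − (-4.2)) = 3.4 + (0.031852)·(-3.4) = 3.2917.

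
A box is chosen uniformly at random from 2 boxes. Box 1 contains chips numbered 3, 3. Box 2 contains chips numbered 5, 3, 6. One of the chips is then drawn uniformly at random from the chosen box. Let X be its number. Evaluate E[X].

E[X | box 1] = (3+3)/2 = 3.
E[X | box 2] = (5+3+6)/3 = 14/3.
By the law of total expectation,
E[X] = (1/2)·(3) + (1/2)·(14/3) = 23/6.

23/6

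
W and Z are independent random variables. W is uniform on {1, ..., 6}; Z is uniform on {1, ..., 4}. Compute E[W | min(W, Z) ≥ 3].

9/2

P(min(W, Z) ≥ 3) = 1/3.
Summing W·P(x,y) over outcomes with min(W, Z) ≥ 3 gives 3/2.
E[W | min(W, Z) ≥ 3] = (3/2) / (1/3) = 9/2.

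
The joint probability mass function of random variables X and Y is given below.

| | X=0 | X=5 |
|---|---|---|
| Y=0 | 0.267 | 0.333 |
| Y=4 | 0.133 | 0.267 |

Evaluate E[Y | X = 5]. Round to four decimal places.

P(X = 5) = 0.600.
Summing Y·P(X=x,Y=y) over the conditioning event gives 1.068.
E[Y | X = 5] = (1.068) / (0.600) = 1.7800.

1.7800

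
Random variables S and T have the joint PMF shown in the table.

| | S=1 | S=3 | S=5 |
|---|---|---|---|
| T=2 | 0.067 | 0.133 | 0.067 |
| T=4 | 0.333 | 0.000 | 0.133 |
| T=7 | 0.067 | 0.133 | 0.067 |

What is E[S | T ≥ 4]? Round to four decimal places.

2.4543

P(T ≥ 4) = 0.733.
Summing S·P(S=x,T=y) over the conditioning event gives 1.799.
E[S | T ≥ 4] = (1.799) / (0.733) = 2.4543.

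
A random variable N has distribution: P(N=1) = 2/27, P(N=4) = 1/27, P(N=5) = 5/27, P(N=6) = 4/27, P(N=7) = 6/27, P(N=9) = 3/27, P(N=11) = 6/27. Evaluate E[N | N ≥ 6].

P(N ≥ 6) = 19/27.
Σ over the event: 6·4/27 + 7·2/9 + 9·1/9 + 11·2/9 = 53/9.
E[N | N ≥ 6] = (53/9) / (19/27) = 159/19.

159/19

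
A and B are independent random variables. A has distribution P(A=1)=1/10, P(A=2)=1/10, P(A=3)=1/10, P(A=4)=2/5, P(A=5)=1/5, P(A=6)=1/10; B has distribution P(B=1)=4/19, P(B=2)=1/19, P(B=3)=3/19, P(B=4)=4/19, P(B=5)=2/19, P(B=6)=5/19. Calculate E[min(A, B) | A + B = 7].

65/29

P(A + B = 7) = 29/190.
Summing min(A,B)·P(x,y) over outcomes with A + B = 7 gives 13/38.
E[min(A, B) | A + B = 7] = (13/38) / (29/190) = 65/29.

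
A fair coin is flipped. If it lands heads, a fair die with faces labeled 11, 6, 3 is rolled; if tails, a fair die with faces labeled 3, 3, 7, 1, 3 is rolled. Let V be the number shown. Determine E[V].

151/30

E[V | heads] = (11+6+3)/3 = 20/3.
E[V | tails] = (3+3+7+1+3)/5 = 17/5.
E[V] = (1/2)·(20/3) + (1/2)·(17/5) = 151/30.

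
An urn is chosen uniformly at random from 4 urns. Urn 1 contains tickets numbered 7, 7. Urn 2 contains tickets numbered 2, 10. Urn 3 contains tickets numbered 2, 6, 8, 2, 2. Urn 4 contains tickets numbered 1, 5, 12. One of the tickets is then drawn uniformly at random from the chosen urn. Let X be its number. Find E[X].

E[X | urn 1] = (7+7)/2 = 7.
E[X | urn 2] = (2+10)/2 = 6.
E[X | urn 3] = (2+6+8+2+2)/5 = 4.
E[X | urn 4] = (1+5+12)/3 = 6.
E[X] = (1/4)·(7) + (1/4)·(6) + (1/4)·(4) + (1/4)·(6) = 23/4.

23/4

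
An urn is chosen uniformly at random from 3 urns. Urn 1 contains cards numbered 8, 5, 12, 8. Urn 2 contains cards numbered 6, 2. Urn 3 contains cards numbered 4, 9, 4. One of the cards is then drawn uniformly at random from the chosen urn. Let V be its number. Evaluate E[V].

E[V | urn 1] = (8+5+12+8)/4 = 33/4.
E[V | urn 2] = (6+2)/2 = 4.
E[V | urn 3] = (4+9+4)/3 = 17/3.
By the law of total expectation,
E[V] = (1/3)·(33/4) + (1/3)·(4) + (1/3)·(17/3) = 215/36.

215/36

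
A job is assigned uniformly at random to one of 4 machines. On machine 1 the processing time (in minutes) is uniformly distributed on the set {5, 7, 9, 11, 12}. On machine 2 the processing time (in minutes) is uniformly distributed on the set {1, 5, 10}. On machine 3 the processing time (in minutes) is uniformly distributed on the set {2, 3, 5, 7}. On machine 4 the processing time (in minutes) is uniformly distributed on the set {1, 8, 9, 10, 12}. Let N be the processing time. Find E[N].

E[N | machine 1] = (5+7+9+11+12)/5 = 44/5.
E[N | machine 2] = (1+5+10)/3 = 16/3.
E[N | machine 3] = (2+3+5+7)/4 = 17/4.
E[N | machine 4] = (1+8+9+10+12)/5 = 8.
By the law of total expectation,
E[N] = (1/4)·(44/5) + (1/4)·(16/3) + (1/4)·(17/4) + (1/4)·(8) = 1583/240.

1583/240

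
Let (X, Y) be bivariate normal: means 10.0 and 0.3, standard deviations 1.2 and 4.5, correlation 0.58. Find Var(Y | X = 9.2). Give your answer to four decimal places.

The conditional variance in a bivariate normal is σ_Y²(1 − ρ²), independent of x.
Var(Y | X=9.2) = (4.5)²·(1 − (0.58)²) = 20.25·0.6636 = 13.4379.

13.4379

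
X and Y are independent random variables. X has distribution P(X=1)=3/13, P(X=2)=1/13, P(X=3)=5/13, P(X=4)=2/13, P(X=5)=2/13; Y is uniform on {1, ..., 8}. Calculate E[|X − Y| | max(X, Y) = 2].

P(max(X, Y) = 2) = 5/104.
Summing |X−Y|·P(x,y) over outcomes with max(X, Y) = 2 gives 1/26.
E[|X − Y| | max(X, Y) = 2] = (1/26) / (5/104) = 4/5.

4/5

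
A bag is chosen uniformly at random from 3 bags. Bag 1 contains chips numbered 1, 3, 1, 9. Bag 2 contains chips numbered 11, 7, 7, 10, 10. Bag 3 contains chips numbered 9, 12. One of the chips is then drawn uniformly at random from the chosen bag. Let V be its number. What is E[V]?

23/3

E[V | bag 1] = (1+3+1+9)/4 = 7/2.
E[V | bag 2] = (11+7+7+10+10)/5 = 9.
E[V | bag 3] = (9+12)/2 = 21/2.
By the law of total expectation,
E[V] = (1/3)·(7/2) + (1/3)·(9) + (1/3)·(21/2) = 23/3.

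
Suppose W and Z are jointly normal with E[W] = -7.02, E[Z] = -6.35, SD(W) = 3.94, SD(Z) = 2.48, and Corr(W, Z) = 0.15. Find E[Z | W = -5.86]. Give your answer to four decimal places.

The regression of Z on W has slope ρ·σ_Z/σ_W and passes through (μ_W, μ_Z).
E[Z | W=-5.86] = -6.35 + (0.15)·(2.48/3.94)·(-5.86 − (-7.02)) = -6.35 + (0.094416)·(1.16) = -6.2405.

-6.2405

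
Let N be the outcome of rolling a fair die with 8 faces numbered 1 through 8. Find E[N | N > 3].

6

Given N > 3, N is equally likely to be any of {4, 5, 6, 7, 8}.
E[N | N > 3] = (4 + 5 + 6 + 7 + 8) / 5 = 6.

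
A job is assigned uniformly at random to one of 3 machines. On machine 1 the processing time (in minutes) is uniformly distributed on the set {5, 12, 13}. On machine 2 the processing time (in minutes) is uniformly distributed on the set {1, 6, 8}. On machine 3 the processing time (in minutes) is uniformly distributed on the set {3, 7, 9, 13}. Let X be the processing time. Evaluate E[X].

23/3

E[X | machine 1] = (5+12+13)/3 = 10.
E[X | machine 2] = (1+6+8)/3 = 5.
E[X | machine 3] = (3+7+9+13)/4 = 8.
By the law of total expectation,
E[X] = (1/3)·(10) + (1/3)·(5) + (1/3)·(8) = 23/3.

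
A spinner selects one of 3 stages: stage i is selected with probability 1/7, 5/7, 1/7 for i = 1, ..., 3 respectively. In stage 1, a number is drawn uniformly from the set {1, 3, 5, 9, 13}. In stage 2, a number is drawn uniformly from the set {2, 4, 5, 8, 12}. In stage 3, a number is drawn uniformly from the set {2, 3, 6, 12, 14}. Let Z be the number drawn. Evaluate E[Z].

E[Z | stage 1] = (1+3+5+9+13)/5 = 31/5.
E[Z | stage 2] = (2+4+5+8+12)/5 = 31/5.
E[Z | stage 3] = (2+3+6+12+14)/5 = 37/5.
E[Z] = (1/7)·(31/5) + (5/7)·(31/5) + (1/7)·(37/5) = 223/35.

223/35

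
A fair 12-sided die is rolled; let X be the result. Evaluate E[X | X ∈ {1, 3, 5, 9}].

P(X ∈ {1, 3, 5, 9}) = 1/3.
Σ over the event: 1·1/12 + 3·1/12 + 5·1/12 + 9·1/12 = 3/2.
E[X | X ∈ {1, 3, 5, 9}] = (3/2) / (1/3) = 9/2.

9/2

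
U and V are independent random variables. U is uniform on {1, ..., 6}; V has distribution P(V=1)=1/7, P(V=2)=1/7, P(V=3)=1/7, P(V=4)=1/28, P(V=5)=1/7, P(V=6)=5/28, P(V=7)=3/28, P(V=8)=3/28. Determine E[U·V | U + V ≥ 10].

P(U + V ≥ 10) = 17/56.
Summing UV·P(x,y) over outcomes with U + V ≥ 10 gives 194/21.
E[U·V | U + V ≥ 10] = (194/21) / (17/56) = 1552/51.

1552/51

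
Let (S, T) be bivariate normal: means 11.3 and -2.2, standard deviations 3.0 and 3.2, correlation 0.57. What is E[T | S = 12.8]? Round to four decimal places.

-1.2880

The regression of T on S has slope ρ·σ_T/σ_S and passes through (μ_S, μ_T).
E[T | S=12.8] = -2.2 + (0.57)·(3.2/3.0)·(12.8 − (11.3)) = -2.2 + (0.608)·(1.5) = -1.2880.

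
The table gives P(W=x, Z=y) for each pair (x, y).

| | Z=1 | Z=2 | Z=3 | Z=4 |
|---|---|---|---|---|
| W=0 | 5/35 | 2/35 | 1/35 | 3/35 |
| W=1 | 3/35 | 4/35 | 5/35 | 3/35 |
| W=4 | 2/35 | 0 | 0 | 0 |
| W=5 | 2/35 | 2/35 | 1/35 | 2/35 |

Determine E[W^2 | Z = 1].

85/12

P(Z = 1) = 12/35.
Summing W^2·P(W=x,Z=y) over the conditioning event gives 17/7.
E[W^2 | Z = 1] = (17/7) / (12/35) = 85/12.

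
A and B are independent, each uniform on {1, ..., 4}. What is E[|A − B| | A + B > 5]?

P(A + B > 5) = 3/8.
Summing |A−B|·P(x,y) over outcomes with A + B > 5 gives 3/8.
E[|A − B| | A + B > 5] = (3/8) / (3/8) = 1.

1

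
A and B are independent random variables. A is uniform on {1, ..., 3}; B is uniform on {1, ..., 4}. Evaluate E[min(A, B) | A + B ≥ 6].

Outcomes with A + B ≥ 6: (2,4), (3,3), (3,4), each with probability 1/12.
E[min(A, B) | A + B ≥ 6] = (2 + 3 + 3) / 3 = 8/3.

8/3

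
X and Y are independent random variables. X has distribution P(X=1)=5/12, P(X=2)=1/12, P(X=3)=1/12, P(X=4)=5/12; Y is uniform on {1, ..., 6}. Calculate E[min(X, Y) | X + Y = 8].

P(X + Y = 8) = 7/72.
Summing min(X,Y)·P(x,y) over outcomes with X + Y = 8 gives 25/72.
E[min(X, Y) | X + Y = 8] = (25/72) / (7/72) = 25/7.

25/7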